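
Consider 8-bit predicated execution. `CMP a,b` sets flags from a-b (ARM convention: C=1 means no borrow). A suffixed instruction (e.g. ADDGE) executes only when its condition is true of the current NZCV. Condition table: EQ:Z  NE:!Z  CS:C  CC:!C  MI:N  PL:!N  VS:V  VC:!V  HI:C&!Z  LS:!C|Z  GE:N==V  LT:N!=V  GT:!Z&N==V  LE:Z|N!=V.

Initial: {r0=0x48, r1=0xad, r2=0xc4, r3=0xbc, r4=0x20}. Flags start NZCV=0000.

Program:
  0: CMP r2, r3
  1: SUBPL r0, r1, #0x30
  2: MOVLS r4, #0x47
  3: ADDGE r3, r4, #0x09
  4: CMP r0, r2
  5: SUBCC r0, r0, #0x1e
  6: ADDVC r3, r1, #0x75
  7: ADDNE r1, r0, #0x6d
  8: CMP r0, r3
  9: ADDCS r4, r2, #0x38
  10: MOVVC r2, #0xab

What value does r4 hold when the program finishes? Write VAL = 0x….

0: ✓ CMP  NZCV=0010
1: ✓ SUBPL  r0←0x7d
2: · MOVLS
3: ✓ ADDGE  r3←0x29
4: ✓ CMP  NZCV=1001
5: ✓ SUBCC  r0←0x5f
6: · ADDVC
7: ✓ ADDNE  r1←0xcc
8: ✓ CMP  NZCV=0010
9: ✓ ADDCS  r4←0xfc
10: ✓ MOVVC  r2←0xab

VAL = 0xfc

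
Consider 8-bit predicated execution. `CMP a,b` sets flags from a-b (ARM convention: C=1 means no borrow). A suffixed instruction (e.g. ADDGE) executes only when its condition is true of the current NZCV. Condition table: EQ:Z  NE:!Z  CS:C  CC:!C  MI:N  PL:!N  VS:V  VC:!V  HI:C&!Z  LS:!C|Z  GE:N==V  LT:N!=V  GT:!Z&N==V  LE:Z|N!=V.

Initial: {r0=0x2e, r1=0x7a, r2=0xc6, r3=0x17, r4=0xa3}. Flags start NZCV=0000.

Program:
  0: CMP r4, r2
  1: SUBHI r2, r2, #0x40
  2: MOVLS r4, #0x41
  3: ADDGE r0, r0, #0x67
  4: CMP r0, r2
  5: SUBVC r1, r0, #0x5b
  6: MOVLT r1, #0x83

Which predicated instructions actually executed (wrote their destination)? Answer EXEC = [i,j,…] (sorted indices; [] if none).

EXEC = [2,5]

[0] flags=1000 → (cmp)
[1] flags=1000 HI?F → skip
[2] flags=1000 LS?T → r4=0x41
[3] flags=1000 GE?F → skip
[4] flags=0000 → (cmp)
[5] flags=0000 VC?T → r1=0xd3
[6] flags=0000 LT?F → skip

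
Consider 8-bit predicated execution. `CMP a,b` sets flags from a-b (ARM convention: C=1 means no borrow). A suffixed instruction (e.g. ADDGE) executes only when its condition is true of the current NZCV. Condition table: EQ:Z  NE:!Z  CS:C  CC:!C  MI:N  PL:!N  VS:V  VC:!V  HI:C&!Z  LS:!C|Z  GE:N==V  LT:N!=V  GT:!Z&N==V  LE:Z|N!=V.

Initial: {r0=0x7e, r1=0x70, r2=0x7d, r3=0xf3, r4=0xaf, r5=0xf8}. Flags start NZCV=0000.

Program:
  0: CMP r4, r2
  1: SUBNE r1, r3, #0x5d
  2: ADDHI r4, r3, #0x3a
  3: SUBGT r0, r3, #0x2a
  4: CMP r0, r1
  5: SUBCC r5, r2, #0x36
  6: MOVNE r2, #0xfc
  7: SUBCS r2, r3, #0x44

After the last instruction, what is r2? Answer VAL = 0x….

VAL = 0xfc

[0] flags=0011 → (cmp)
[1] flags=0011 NE?T → r1=0x96
[2] flags=0011 HI?T → r4=0x2d
[3] flags=0011 GT?F → skip
[4] flags=1001 → (cmp)
[5] flags=1001 CC?T → r5=0x47
[6] flags=1001 NE?T → r2=0xfc
[7] flags=1001 CS?F → skip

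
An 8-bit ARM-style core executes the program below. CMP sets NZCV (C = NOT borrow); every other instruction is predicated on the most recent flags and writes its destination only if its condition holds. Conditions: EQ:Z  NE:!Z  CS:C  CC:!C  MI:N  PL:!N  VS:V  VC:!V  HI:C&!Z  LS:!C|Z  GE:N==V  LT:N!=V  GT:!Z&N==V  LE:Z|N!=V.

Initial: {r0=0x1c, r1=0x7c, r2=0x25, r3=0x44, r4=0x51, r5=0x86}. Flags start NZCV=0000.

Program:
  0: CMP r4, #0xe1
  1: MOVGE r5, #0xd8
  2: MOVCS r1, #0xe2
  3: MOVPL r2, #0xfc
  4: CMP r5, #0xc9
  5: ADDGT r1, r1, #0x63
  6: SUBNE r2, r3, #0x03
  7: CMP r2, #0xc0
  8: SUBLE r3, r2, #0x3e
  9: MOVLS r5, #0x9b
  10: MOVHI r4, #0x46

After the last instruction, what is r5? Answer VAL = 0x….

[0] flags=0000 → (cmp)
[1] flags=0000 GE?T → r5=0xd8
[2] flags=0000 CS?F → skip
[3] flags=0000 PL?T → r2=0xfc
[4] flags=0010 → (cmp)
[5] flags=0010 GT?T → r1=0xdf
[6] flags=0010 NE?T → r2=0x41
[7] flags=1001 → (cmp)
[8] flags=1001 LE?F → skip
[9] flags=1001 LS?T → r5=0x9b
[10] flags=1001 HI?F → skip

VAL = 0x9b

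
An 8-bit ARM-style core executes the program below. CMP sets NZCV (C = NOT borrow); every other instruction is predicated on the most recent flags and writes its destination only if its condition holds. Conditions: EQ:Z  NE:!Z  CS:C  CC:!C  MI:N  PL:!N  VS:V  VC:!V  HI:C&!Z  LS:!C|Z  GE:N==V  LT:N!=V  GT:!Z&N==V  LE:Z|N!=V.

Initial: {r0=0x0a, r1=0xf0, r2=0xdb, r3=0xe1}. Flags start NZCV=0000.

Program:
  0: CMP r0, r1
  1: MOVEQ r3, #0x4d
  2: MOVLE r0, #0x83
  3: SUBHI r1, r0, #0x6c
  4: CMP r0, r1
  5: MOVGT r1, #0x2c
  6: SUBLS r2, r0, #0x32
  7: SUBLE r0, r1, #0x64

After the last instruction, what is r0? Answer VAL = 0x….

[0] flags=0000 → (cmp)
[1] flags=0000 EQ?F → skip
[2] flags=0000 LE?F → skip
[3] flags=0000 HI?F → skip
[4] flags=0000 → (cmp)
[5] flags=0000 GT?T → r1=0x2c
[6] flags=0000 LS?T → r2=0xd8
[7] flags=0000 LE?F → skip

VAL = 0x0a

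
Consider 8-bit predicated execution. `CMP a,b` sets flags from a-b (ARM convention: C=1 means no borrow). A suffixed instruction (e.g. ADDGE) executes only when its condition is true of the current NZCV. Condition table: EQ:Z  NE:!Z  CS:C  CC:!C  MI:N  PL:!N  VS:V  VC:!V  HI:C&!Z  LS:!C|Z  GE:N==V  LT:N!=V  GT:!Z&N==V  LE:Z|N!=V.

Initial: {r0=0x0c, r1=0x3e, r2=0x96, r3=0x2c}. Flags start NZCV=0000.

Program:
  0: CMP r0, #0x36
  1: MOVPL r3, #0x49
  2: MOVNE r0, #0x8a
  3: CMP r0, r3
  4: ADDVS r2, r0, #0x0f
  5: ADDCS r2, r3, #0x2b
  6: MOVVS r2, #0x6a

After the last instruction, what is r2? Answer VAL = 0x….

0: ✓ CMP  NZCV=1000
1: · MOVPL
2: ✓ MOVNE  r0←0x8a
3: ✓ CMP  NZCV=0011
4: ✓ ADDVS  r2←0x99
5: ✓ ADDCS  r2←0x57
6: ✓ MOVVS  r2←0x6a

VAL = 0x6a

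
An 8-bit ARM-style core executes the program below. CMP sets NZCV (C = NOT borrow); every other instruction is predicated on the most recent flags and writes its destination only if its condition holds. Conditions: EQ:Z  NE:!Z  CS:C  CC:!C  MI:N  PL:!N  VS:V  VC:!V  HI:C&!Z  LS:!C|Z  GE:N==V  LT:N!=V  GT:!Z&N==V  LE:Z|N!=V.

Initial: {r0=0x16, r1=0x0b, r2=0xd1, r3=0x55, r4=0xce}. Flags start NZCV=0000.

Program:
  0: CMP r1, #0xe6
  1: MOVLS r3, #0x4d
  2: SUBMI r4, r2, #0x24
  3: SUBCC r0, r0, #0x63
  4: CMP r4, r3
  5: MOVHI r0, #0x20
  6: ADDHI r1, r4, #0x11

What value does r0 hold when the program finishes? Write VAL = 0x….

VAL = 0x20

[0] flags=0000 → (cmp)
[1] flags=0000 LS?T → r3=0x4d
[2] flags=0000 MI?F → skip
[3] flags=0000 CC?T → r0=0xb3
[4] flags=1010 → (cmp)
[5] flags=1010 HI?T → r0=0x20
[6] flags=1010 HI?T → r1=0xdf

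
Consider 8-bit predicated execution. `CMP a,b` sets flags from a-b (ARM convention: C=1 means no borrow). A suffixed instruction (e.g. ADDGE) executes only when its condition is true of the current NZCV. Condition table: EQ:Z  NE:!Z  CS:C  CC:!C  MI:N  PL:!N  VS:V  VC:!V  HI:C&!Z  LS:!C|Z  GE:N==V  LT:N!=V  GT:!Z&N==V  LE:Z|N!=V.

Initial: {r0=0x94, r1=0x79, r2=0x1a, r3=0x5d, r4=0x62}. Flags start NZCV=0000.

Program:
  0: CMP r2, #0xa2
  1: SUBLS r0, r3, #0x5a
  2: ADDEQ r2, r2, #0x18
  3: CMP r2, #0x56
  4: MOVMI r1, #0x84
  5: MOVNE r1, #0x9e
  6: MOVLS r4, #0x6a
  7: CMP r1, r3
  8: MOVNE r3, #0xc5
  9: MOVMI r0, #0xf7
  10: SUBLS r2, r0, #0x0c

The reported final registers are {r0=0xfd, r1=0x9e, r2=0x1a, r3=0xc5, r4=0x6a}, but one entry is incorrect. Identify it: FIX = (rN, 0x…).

FIX = (r0, 0x03)

[0] flags=0000 → (cmp)
[1] flags=0000 LS?T → r0=0x03
[2] flags=0000 EQ?F → skip
[3] flags=1000 → (cmp)
[4] flags=1000 MI?T → r1=0x84
[5] flags=1000 NE?T → r1=0x9e
[6] flags=1000 LS?T → r4=0x6a
[7] flags=0011 → (cmp)
[8] flags=0011 NE?T → r3=0xc5
[9] flags=0011 MI?F → skip
[10] flags=0011 LS?F → skip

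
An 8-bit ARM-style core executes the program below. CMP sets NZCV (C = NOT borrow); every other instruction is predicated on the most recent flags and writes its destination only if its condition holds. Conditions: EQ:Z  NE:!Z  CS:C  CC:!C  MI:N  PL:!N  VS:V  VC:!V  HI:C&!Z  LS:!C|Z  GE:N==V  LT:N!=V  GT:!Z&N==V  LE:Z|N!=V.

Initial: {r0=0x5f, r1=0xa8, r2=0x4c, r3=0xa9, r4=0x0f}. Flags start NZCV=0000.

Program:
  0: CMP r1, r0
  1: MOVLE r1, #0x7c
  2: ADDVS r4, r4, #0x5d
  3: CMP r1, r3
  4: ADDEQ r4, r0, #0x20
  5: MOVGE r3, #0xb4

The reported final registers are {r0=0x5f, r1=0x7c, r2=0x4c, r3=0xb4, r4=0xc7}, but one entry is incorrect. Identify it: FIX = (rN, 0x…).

0: ✓ CMP  NZCV=0011
1: ✓ MOVLE  r1←0x7c
2: ✓ ADDVS  r4←0x6c
3: ✓ CMP  NZCV=1001
4: · ADDEQ
5: ✓ MOVGE  r3←0xb4

FIX = (r4, 0x6c)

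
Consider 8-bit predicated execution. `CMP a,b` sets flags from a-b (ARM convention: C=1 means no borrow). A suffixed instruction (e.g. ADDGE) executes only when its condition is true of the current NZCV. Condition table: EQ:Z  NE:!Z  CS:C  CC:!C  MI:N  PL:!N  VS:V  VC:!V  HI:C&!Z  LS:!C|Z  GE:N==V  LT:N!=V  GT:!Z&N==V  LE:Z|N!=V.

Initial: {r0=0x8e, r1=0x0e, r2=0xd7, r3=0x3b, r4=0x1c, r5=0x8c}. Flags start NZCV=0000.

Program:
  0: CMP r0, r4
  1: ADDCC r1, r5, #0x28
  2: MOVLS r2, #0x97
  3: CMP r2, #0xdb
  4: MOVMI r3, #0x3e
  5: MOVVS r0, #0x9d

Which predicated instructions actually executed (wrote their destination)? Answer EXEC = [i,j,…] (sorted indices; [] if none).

[0] flags=0011 → (cmp)
[1] flags=0011 CC?F → skip
[2] flags=0011 LS?F → skip
[3] flags=1000 → (cmp)
[4] flags=1000 MI?T → r3=0x3e
[5] flags=1000 VS?F → skip

EXEC = [4]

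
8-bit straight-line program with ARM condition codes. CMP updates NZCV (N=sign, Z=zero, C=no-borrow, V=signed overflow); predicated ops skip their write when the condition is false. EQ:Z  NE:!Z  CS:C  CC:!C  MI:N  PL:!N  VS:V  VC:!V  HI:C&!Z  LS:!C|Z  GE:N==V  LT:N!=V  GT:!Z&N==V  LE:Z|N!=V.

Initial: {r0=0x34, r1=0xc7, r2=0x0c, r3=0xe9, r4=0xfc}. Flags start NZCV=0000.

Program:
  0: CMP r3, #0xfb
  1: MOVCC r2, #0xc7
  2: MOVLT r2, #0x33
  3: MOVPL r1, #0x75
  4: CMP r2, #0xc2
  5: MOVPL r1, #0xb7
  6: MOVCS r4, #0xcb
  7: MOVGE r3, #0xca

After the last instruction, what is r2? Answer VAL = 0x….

[0] flags=1000 → (cmp)
[1] flags=1000 CC?T → r2=0xc7
[2] flags=1000 LT?T → r2=0x33
[3] flags=1000 PL?F → skip
[4] flags=0000 → (cmp)
[5] flags=0000 PL?T → r1=0xb7
[6] flags=0000 CS?F → skip
[7] flags=0000 GE?T → r3=0xca

VAL = 0x33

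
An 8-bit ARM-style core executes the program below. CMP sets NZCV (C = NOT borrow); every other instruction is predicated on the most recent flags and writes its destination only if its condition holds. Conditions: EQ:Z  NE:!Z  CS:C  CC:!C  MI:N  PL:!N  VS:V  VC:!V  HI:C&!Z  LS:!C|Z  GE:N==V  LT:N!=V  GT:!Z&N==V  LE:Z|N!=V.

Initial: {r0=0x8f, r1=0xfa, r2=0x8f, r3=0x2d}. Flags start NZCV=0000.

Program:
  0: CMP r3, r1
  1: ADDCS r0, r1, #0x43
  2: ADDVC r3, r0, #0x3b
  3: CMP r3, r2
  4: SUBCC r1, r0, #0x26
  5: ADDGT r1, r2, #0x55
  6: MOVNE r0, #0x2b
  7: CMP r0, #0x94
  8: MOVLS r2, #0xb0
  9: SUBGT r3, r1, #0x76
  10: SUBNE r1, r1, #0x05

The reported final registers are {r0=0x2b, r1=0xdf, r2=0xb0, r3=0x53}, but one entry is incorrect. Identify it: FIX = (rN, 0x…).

0: ✓ CMP  NZCV=0000
1: · ADDCS
2: ✓ ADDVC  r3←0xca
3: ✓ CMP  NZCV=0010
4: · SUBCC
5: ✓ ADDGT  r1←0xe4
6: ✓ MOVNE  r0←0x2b
7: ✓ CMP  NZCV=1001
8: ✓ MOVLS  r2←0xb0
9: ✓ SUBGT  r3←0x6e
10: ✓ SUBNE  r1←0xdf

FIX = (r3, 0x6e)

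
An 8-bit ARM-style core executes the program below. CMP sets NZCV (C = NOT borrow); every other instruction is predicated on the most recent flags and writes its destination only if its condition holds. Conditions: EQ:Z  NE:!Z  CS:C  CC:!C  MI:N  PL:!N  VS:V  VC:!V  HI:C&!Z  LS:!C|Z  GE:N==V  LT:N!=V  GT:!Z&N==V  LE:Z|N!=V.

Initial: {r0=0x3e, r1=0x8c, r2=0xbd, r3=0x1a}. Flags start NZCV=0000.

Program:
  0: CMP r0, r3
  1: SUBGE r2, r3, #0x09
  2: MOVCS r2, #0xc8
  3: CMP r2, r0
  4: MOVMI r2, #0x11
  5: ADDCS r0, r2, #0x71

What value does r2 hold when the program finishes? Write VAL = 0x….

VAL = 0x11

[0] flags=0010 → (cmp)
[1] flags=0010 GE?T → r2=0x11
[2] flags=0010 CS?T → r2=0xc8
[3] flags=1010 → (cmp)
[4] flags=1010 MI?T → r2=0x11
[5] flags=1010 CS?T → r0=0x82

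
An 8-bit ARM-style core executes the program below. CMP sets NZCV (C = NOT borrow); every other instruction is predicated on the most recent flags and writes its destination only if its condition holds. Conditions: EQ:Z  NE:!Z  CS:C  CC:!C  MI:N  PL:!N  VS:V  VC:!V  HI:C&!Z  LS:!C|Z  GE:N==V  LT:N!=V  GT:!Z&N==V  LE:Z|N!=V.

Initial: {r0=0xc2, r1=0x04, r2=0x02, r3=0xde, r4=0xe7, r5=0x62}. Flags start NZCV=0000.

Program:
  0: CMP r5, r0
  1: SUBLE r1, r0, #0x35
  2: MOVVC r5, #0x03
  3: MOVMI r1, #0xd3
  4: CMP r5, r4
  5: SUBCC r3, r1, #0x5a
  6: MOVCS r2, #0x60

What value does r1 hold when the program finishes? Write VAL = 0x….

VAL = 0xd3

0: ✓ CMP  NZCV=1001
1: · SUBLE
2: · MOVVC
3: ✓ MOVMI  r1←0xd3
4: ✓ CMP  NZCV=0000
5: ✓ SUBCC  r3←0x79
6: · MOVCS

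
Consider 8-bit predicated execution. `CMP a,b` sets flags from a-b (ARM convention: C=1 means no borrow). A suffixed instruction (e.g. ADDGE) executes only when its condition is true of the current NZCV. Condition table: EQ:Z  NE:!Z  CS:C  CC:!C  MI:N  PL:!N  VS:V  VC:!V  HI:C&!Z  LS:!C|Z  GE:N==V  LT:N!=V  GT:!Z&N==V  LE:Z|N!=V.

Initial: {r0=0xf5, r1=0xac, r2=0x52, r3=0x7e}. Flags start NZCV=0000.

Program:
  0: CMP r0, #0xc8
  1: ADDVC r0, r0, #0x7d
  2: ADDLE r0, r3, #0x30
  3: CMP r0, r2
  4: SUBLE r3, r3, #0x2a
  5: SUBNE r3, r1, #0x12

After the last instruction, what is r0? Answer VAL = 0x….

VAL = 0x72

0: ✓ CMP  NZCV=0010
1: ✓ ADDVC  r0←0x72
2: · ADDLE
3: ✓ CMP  NZCV=0010
4: · SUBLE
5: ✓ SUBNE  r3←0x9a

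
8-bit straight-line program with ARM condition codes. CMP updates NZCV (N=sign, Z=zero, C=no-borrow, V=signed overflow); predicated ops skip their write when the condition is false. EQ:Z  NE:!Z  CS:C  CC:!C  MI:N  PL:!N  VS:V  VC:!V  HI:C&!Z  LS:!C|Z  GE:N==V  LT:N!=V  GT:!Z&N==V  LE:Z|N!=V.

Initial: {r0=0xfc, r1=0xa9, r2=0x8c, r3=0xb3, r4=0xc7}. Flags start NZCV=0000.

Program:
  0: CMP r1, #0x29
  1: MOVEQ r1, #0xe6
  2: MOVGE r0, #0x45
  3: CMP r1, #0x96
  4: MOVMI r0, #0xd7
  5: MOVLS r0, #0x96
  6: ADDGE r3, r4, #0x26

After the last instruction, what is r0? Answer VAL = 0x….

0: ✓ CMP  NZCV=1010
1: · MOVEQ
2: · MOVGE
3: ✓ CMP  NZCV=0010
4: · MOVMI
5: · MOVLS
6: ✓ ADDGE  r3←0xed

VAL = 0xfc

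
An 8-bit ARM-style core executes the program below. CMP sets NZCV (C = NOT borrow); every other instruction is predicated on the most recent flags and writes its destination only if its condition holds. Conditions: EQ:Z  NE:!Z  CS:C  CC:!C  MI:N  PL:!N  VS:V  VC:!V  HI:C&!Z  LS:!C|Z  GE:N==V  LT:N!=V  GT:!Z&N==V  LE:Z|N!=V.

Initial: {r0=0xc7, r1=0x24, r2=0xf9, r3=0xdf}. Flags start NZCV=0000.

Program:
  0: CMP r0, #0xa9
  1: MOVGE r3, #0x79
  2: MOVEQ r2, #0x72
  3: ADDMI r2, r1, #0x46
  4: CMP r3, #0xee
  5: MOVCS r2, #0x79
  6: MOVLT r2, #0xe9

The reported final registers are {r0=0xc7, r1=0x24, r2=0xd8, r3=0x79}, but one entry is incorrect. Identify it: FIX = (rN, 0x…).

[0] flags=0010 → (cmp)
[1] flags=0010 GE?T → r3=0x79
[2] flags=0010 EQ?F → skip
[3] flags=0010 MI?F → skip
[4] flags=1001 → (cmp)
[5] flags=1001 CS?F → skip
[6] flags=1001 LT?F → skip

FIX = (r2, 0xf9)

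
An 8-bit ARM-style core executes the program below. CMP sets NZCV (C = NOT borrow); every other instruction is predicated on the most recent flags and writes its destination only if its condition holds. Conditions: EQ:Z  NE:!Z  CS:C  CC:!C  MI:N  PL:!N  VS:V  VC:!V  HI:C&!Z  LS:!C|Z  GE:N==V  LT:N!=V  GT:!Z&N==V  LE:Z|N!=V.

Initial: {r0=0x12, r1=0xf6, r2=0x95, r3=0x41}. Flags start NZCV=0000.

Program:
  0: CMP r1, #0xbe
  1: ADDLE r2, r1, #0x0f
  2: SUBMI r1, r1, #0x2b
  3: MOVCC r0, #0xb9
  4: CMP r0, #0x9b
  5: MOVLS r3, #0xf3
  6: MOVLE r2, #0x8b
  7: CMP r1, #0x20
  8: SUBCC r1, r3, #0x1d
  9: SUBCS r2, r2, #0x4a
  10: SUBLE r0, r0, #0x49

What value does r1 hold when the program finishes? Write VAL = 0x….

VAL = 0xf6

[0] flags=0010 → (cmp)
[1] flags=0010 LE?F → skip
[2] flags=0010 MI?F → skip
[3] flags=0010 CC?F → skip
[4] flags=0000 → (cmp)
[5] flags=0000 LS?T → r3=0xf3
[6] flags=0000 LE?F → skip
[7] flags=1010 → (cmp)
[8] flags=1010 CC?F → skip
[9] flags=1010 CS?T → r2=0x4b
[10] flags=1010 LE?T → r0=0xc9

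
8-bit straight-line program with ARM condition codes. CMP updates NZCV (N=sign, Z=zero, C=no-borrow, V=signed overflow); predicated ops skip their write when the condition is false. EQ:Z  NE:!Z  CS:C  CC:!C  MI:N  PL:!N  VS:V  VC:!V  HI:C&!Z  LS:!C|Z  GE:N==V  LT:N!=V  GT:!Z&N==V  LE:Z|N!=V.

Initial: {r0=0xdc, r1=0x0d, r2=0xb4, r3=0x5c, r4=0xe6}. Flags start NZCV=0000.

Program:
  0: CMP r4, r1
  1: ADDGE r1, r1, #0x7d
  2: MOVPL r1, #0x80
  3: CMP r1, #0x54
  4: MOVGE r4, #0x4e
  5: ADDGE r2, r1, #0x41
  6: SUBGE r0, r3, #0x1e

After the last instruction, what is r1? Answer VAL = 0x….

VAL = 0x0d

[0] flags=1010 → (cmp)
[1] flags=1010 GE?F → skip
[2] flags=1010 PL?F → skip
[3] flags=1000 → (cmp)
[4] flags=1000 GE?F → skip
[5] flags=1000 GE?F → skip
[6] flags=1000 GE?F → skip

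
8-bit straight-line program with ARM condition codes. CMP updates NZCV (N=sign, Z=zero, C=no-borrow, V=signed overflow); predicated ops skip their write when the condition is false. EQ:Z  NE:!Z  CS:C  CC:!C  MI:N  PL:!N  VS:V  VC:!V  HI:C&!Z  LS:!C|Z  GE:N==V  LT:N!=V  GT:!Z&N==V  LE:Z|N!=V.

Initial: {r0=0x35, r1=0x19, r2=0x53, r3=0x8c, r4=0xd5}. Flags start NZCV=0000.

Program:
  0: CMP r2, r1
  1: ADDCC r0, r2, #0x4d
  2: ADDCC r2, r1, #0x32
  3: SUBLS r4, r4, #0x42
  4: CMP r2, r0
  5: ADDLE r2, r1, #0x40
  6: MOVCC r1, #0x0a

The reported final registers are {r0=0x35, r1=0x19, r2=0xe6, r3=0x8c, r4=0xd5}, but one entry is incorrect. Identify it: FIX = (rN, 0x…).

[0] flags=0010 → (cmp)
[1] flags=0010 CC?F → skip
[2] flags=0010 CC?F → skip
[3] flags=0010 LS?F → skip
[4] flags=0010 → (cmp)
[5] flags=0010 LE?F → skip
[6] flags=0010 CC?F → skip

FIX = (r2, 0x53)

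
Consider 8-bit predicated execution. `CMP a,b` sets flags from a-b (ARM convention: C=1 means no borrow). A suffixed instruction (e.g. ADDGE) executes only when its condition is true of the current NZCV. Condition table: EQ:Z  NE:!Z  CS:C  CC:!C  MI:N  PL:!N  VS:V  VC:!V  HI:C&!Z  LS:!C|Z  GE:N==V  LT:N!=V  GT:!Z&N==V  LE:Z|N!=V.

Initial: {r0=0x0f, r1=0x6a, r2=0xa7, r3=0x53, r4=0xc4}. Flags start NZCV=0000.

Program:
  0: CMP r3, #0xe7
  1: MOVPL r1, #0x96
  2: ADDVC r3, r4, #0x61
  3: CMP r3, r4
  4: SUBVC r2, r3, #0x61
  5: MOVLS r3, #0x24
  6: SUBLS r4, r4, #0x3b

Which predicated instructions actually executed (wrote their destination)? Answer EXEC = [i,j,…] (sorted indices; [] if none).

EXEC = [1,2,4,5,6]

0: ✓ CMP  NZCV=0000
1: ✓ MOVPL  r1←0x96
2: ✓ ADDVC  r3←0x25
3: ✓ CMP  NZCV=0000
4: ✓ SUBVC  r2←0xc4
5: ✓ MOVLS  r3←0x24
6: ✓ SUBLS  r4←0x89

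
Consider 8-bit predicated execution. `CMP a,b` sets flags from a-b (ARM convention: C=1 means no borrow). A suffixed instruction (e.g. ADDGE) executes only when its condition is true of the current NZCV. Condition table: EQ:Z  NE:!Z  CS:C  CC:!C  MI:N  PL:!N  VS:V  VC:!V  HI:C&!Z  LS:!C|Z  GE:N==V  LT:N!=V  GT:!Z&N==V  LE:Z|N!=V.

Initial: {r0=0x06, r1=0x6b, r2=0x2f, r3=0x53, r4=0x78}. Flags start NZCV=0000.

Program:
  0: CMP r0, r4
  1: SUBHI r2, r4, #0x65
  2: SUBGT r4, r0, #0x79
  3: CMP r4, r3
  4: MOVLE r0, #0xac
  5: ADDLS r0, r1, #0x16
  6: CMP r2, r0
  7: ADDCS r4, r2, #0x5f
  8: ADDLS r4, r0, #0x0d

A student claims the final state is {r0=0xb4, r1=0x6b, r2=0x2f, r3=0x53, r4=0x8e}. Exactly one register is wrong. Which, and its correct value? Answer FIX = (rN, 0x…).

0: ✓ CMP  NZCV=1000
1: · SUBHI
2: · SUBGT
3: ✓ CMP  NZCV=0010
4: · MOVLE
5: · ADDLS
6: ✓ CMP  NZCV=0010
7: ✓ ADDCS  r4←0x8e
8: · ADDLS

FIX = (r0, 0x06)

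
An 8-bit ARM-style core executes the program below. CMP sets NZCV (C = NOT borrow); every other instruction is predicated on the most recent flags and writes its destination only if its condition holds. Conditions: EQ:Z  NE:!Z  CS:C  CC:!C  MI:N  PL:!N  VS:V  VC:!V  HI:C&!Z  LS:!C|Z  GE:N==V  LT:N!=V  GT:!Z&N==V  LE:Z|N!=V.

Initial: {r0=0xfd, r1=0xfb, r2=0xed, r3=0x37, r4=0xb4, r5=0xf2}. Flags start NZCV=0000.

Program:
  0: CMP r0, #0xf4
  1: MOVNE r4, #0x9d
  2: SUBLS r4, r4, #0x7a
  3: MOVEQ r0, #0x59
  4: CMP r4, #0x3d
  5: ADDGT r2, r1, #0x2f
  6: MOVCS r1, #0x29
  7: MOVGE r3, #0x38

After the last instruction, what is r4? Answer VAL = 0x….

VAL = 0x9d

[0] flags=0010 → (cmp)
[1] flags=0010 NE?T → r4=0x9d
[2] flags=0010 LS?F → skip
[3] flags=0010 EQ?F → skip
[4] flags=0011 → (cmp)
[5] flags=0011 GT?F → skip
[6] flags=0011 CS?T → r1=0x29
[7] flags=0011 GE?F → skip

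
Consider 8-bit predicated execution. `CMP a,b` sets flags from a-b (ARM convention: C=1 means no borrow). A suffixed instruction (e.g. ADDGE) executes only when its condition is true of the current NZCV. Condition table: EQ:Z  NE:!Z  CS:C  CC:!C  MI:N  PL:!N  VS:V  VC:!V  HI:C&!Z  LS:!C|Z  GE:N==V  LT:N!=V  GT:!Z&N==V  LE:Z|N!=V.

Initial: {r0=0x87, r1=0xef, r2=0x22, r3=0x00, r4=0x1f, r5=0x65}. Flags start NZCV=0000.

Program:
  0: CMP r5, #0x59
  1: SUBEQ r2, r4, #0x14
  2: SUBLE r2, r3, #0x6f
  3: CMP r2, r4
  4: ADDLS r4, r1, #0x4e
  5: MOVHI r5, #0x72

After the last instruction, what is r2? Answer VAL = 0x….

VAL = 0x22

[0] flags=0010 → (cmp)
[1] flags=0010 EQ?F → skip
[2] flags=0010 LE?F → skip
[3] flags=0010 → (cmp)
[4] flags=0010 LS?F → skip
[5] flags=0010 HI?T → r5=0x72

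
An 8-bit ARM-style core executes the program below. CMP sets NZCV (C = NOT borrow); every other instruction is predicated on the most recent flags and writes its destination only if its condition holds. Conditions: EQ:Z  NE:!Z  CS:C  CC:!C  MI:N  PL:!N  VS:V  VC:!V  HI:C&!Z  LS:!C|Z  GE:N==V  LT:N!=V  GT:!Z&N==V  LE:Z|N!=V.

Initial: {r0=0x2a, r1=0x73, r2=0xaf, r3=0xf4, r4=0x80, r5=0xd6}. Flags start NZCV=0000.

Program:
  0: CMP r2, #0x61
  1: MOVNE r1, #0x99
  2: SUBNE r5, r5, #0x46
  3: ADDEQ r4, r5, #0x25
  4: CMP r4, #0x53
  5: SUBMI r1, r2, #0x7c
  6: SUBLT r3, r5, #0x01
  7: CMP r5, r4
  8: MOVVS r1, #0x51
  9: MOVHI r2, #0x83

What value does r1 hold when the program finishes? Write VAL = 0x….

[0] flags=0011 → (cmp)
[1] flags=0011 NE?T → r1=0x99
[2] flags=0011 NE?T → r5=0x90
[3] flags=0011 EQ?F → skip
[4] flags=0011 → (cmp)
[5] flags=0011 MI?F → skip
[6] flags=0011 LT?T → r3=0x8f
[7] flags=0010 → (cmp)
[8] flags=0010 VS?F → skip
[9] flags=0010 HI?T → r2=0x83

VAL = 0x99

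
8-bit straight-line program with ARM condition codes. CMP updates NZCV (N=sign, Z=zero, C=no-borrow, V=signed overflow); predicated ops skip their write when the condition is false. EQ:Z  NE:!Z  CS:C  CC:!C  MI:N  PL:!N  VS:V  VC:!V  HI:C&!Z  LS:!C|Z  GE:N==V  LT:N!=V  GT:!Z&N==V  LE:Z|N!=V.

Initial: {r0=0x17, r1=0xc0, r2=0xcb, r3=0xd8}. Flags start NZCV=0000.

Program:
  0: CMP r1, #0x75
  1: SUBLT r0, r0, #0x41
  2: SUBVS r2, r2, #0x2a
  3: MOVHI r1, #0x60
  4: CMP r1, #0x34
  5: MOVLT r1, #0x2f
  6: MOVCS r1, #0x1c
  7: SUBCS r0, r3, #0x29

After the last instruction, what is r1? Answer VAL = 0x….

0: ✓ CMP  NZCV=0011
1: ✓ SUBLT  r0←0xd6
2: ✓ SUBVS  r2←0xa1
3: ✓ MOVHI  r1←0x60
4: ✓ CMP  NZCV=0010
5: · MOVLT
6: ✓ MOVCS  r1←0x1c
7: ✓ SUBCS  r0←0xaf

VAL = 0x1c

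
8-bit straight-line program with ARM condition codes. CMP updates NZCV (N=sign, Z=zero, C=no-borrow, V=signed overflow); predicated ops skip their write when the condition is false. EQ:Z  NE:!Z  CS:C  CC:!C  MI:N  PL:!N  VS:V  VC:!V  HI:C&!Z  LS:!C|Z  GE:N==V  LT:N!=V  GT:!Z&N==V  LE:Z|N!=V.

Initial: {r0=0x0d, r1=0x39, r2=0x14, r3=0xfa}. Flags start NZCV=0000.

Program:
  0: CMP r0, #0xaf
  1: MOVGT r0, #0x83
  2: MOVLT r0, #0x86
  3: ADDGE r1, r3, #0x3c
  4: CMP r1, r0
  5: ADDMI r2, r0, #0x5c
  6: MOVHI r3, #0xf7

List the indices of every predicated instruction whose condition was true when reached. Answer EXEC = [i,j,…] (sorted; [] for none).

[0] flags=0000 → (cmp)
[1] flags=0000 GT?T → r0=0x83
[2] flags=0000 LT?F → skip
[3] flags=0000 GE?T → r1=0x36
[4] flags=1001 → (cmp)
[5] flags=1001 MI?T → r2=0xdf
[6] flags=1001 HI?F → skip

EXEC = [1,3,5]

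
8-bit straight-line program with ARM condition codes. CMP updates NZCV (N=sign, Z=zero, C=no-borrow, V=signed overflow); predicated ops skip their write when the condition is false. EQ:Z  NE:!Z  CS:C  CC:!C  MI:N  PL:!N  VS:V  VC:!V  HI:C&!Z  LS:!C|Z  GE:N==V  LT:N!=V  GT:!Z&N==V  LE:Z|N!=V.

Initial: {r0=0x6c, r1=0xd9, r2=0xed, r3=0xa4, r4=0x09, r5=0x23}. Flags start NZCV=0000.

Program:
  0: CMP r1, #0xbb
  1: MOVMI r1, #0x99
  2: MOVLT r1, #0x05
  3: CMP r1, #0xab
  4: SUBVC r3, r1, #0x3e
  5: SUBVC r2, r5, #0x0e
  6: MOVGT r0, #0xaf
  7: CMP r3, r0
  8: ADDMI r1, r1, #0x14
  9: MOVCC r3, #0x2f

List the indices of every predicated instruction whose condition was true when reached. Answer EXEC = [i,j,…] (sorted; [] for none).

[0] flags=0010 → (cmp)
[1] flags=0010 MI?F → skip
[2] flags=0010 LT?F → skip
[3] flags=0010 → (cmp)
[4] flags=0010 VC?T → r3=0x9b
[5] flags=0010 VC?T → r2=0x15
[6] flags=0010 GT?T → r0=0xaf
[7] flags=1000 → (cmp)
[8] flags=1000 MI?T → r1=0xed
[9] flags=1000 CC?T → r3=0x2f

EXEC = [4,5,6,8,9]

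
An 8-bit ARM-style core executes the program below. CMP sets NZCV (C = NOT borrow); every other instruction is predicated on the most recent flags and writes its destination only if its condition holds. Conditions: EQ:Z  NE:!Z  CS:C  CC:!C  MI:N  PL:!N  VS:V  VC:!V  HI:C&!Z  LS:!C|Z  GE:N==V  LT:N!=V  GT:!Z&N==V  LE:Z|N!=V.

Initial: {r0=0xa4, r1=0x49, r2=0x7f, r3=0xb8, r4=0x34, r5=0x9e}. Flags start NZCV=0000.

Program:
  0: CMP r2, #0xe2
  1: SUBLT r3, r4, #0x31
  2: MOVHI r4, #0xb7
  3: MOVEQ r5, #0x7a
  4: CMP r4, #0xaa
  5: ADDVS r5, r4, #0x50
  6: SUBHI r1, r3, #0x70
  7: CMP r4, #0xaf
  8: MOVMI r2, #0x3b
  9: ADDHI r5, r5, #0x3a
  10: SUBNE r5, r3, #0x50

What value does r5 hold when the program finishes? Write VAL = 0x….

0: ✓ CMP  NZCV=1001
1: · SUBLT
2: · MOVHI
3: · MOVEQ
4: ✓ CMP  NZCV=1001
5: ✓ ADDVS  r5←0x84
6: · SUBHI
7: ✓ CMP  NZCV=1001
8: ✓ MOVMI  r2←0x3b
9: · ADDHI
10: ✓ SUBNE  r5←0x68

VAL = 0x68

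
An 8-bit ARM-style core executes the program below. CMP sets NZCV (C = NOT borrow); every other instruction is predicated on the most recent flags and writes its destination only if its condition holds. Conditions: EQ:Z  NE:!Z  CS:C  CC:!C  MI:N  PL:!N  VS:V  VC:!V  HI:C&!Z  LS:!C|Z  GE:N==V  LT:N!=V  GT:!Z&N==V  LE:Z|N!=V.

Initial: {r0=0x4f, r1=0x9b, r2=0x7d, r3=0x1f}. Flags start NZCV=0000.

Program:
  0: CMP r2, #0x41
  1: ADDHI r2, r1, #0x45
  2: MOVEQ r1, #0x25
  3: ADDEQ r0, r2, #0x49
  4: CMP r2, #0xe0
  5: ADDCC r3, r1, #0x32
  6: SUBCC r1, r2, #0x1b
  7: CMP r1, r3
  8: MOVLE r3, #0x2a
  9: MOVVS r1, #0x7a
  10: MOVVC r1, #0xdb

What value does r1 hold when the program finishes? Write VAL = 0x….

[0] flags=0010 → (cmp)
[1] flags=0010 HI?T → r2=0xe0
[2] flags=0010 EQ?F → skip
[3] flags=0010 EQ?F → skip
[4] flags=0110 → (cmp)
[5] flags=0110 CC?F → skip
[6] flags=0110 CC?F → skip
[7] flags=0011 → (cmp)
[8] flags=0011 LE?T → r3=0x2a
[9] flags=0011 VS?T → r1=0x7a
[10] flags=0011 VC?F → skip

VAL = 0x7a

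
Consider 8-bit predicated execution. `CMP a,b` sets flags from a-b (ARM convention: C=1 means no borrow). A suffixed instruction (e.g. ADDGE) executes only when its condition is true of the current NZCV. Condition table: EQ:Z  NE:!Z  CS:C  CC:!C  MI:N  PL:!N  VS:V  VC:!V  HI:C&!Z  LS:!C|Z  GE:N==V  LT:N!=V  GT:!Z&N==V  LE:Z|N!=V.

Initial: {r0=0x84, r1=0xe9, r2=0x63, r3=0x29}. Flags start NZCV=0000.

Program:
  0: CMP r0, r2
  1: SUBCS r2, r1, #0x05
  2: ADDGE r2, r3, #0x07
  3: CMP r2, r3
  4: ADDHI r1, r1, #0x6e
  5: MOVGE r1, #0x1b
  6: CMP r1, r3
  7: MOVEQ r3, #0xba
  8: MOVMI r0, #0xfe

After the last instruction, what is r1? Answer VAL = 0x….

0: ✓ CMP  NZCV=0011
1: ✓ SUBCS  r2←0xe4
2: · ADDGE
3: ✓ CMP  NZCV=1010
4: ✓ ADDHI  r1←0x57
5: · MOVGE
6: ✓ CMP  NZCV=0010
7: · MOVEQ
8: · MOVMI

VAL = 0x57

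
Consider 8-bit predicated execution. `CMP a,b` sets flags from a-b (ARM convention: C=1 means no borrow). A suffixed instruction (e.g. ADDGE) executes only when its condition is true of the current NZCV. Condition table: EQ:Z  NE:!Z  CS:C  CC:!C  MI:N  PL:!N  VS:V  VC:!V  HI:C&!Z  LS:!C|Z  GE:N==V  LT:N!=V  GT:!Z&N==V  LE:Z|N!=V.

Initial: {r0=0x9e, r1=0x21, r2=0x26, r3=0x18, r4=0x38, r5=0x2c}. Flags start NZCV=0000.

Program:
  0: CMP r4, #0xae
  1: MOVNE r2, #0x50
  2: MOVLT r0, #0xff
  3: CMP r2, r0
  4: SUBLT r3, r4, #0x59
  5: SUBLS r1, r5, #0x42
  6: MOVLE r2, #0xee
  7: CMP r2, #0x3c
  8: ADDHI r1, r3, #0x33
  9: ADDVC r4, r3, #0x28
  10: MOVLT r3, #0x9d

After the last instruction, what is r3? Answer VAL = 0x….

VAL = 0x18

0: ✓ CMP  NZCV=1001
1: ✓ MOVNE  r2←0x50
2: · MOVLT
3: ✓ CMP  NZCV=1001
4: · SUBLT
5: ✓ SUBLS  r1←0xea
6: · MOVLE
7: ✓ CMP  NZCV=0010
8: ✓ ADDHI  r1←0x4b
9: ✓ ADDVC  r4←0x40
10: · MOVLT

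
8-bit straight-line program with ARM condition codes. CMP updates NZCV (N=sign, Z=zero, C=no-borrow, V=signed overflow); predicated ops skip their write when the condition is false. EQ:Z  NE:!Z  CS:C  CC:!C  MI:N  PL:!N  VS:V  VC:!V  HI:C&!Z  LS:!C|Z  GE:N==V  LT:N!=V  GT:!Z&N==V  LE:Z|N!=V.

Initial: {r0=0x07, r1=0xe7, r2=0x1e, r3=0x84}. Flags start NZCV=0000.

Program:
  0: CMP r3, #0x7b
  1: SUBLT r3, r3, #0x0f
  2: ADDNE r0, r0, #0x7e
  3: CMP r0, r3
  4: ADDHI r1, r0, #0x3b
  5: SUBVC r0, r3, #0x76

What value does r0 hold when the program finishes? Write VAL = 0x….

0: ✓ CMP  NZCV=0011
1: ✓ SUBLT  r3←0x75
2: ✓ ADDNE  r0←0x85
3: ✓ CMP  NZCV=0011
4: ✓ ADDHI  r1←0xc0
5: · SUBVC

VAL = 0x85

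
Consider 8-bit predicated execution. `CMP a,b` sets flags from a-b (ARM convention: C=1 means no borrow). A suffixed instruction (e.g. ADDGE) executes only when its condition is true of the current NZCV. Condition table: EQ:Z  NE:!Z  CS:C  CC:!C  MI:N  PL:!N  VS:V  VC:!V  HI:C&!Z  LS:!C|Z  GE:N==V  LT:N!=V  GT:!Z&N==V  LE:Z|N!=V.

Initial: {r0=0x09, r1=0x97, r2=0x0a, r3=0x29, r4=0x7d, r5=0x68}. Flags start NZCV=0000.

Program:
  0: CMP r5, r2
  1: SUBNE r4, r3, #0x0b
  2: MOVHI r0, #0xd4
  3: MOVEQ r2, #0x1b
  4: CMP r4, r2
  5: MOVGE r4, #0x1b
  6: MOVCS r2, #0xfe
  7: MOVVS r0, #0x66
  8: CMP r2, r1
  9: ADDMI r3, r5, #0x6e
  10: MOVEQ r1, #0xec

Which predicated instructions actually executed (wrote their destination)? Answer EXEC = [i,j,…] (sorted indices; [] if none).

EXEC = [1,2,5,6]

[0] flags=0010 → (cmp)
[1] flags=0010 NE?T → r4=0x1e
[2] flags=0010 HI?T → r0=0xd4
[3] flags=0010 EQ?F → skip
[4] flags=0010 → (cmp)
[5] flags=0010 GE?T → r4=0x1b
[6] flags=0010 CS?T → r2=0xfe
[7] flags=0010 VS?F → skip
[8] flags=0010 → (cmp)
[9] flags=0010 MI?F → skip
[10] flags=0010 EQ?F → skip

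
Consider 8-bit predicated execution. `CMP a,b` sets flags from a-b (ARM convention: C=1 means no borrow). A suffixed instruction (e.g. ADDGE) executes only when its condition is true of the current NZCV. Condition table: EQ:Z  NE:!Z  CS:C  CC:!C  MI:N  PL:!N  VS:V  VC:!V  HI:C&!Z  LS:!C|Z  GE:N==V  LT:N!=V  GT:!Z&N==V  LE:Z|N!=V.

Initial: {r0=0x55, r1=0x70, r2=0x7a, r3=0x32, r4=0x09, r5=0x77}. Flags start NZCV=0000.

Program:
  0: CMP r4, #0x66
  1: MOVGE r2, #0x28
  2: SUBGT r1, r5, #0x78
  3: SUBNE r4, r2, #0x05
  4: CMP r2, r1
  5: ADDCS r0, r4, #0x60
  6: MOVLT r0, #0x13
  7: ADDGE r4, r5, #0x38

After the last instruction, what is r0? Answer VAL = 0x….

[0] flags=1000 → (cmp)
[1] flags=1000 GE?F → skip
[2] flags=1000 GT?F → skip
[3] flags=1000 NE?T → r4=0x75
[4] flags=0010 → (cmp)
[5] flags=0010 CS?T → r0=0xd5
[6] flags=0010 LT?F → skip
[7] flags=0010 GE?T → r4=0xaf

VAL = 0xd5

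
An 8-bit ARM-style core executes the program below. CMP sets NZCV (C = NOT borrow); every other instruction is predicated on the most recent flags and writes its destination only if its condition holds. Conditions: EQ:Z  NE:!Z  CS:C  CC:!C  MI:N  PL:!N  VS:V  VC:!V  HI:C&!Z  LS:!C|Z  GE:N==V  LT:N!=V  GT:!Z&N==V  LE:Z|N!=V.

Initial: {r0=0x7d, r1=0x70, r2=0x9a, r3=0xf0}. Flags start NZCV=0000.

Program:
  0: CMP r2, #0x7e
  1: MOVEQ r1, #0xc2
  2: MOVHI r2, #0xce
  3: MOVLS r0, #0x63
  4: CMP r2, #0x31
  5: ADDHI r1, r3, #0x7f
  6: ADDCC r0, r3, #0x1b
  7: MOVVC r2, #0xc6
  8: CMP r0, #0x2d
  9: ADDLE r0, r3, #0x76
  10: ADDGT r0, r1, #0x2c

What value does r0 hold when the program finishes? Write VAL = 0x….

VAL = 0x9b

[0] flags=0011 → (cmp)
[1] flags=0011 EQ?F → skip
[2] flags=0011 HI?T → r2=0xce
[3] flags=0011 LS?F → skip
[4] flags=1010 → (cmp)
[5] flags=1010 HI?T → r1=0x6f
[6] flags=1010 CC?F → skip
[7] flags=1010 VC?T → r2=0xc6
[8] flags=0010 → (cmp)
[9] flags=0010 LE?F → skip
[10] flags=0010 GT?T → r0=0x9b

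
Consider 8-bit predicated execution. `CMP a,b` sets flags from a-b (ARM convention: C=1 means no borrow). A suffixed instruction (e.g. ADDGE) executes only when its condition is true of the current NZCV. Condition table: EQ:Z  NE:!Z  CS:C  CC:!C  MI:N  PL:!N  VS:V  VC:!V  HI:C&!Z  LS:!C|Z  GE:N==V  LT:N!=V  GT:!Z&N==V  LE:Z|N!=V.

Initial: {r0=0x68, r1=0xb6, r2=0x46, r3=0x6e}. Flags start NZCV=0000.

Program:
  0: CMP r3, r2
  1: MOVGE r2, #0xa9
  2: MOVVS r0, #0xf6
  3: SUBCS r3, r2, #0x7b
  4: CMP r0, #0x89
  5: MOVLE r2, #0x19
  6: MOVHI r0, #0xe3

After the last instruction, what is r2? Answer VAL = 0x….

[0] flags=0010 → (cmp)
[1] flags=0010 GE?T → r2=0xa9
[2] flags=0010 VS?F → skip
[3] flags=0010 CS?T → r3=0x2e
[4] flags=1001 → (cmp)
[5] flags=1001 LE?F → skip
[6] flags=1001 HI?F → skip

VAL = 0xa9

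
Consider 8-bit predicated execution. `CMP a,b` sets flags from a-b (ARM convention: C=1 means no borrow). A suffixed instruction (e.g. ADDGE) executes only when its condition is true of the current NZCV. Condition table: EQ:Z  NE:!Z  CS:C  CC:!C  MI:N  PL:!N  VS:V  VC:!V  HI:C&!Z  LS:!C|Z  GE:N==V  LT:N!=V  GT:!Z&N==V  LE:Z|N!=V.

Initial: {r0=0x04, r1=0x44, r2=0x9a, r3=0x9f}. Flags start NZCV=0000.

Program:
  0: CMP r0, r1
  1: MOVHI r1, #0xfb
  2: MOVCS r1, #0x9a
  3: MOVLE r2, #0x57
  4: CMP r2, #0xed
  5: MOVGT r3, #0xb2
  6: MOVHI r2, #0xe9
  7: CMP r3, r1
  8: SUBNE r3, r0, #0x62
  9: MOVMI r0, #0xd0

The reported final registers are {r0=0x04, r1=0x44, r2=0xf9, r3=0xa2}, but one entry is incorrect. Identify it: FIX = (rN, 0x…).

FIX = (r2, 0x57)

0: ✓ CMP  NZCV=1000
1: · MOVHI
2: · MOVCS
3: ✓ MOVLE  r2←0x57
4: ✓ CMP  NZCV=0000
5: ✓ MOVGT  r3←0xb2
6: · MOVHI
7: ✓ CMP  NZCV=0011
8: ✓ SUBNE  r3←0xa2
9: · MOVMI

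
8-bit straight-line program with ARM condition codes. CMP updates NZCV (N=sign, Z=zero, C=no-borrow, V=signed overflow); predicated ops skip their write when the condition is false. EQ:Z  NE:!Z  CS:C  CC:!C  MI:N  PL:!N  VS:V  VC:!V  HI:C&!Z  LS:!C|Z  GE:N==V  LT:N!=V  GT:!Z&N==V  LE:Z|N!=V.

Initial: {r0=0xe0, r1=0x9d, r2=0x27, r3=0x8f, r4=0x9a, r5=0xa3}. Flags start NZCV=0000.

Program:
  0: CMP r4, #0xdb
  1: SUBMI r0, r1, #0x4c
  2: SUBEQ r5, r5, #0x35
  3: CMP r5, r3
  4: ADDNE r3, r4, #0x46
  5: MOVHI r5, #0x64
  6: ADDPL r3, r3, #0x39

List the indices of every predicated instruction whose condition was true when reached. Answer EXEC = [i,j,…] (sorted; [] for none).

EXEC = [1,4,5,6]

0: ✓ CMP  NZCV=1000
1: ✓ SUBMI  r0←0x51
2: · SUBEQ
3: ✓ CMP  NZCV=0010
4: ✓ ADDNE  r3←0xe0
5: ✓ MOVHI  r5←0x64
6: ✓ ADDPL  r3←0x19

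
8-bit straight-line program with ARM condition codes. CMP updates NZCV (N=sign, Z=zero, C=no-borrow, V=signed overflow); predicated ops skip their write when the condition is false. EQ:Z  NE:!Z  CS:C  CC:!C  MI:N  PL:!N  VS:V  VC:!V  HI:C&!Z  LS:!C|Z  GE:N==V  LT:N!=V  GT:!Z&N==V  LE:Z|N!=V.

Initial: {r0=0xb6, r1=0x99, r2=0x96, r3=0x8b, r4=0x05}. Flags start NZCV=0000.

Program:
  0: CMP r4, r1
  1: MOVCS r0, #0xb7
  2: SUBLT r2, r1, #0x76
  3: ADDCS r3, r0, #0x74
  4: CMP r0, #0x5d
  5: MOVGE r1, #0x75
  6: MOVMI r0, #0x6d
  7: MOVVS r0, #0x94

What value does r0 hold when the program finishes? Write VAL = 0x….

VAL = 0x94

[0] flags=0000 → (cmp)
[1] flags=0000 CS?F → skip
[2] flags=0000 LT?F → skip
[3] flags=0000 CS?F → skip
[4] flags=0011 → (cmp)
[5] flags=0011 GE?F → skip
[6] flags=0011 MI?F → skip
[7] flags=0011 VS?T → r0=0x94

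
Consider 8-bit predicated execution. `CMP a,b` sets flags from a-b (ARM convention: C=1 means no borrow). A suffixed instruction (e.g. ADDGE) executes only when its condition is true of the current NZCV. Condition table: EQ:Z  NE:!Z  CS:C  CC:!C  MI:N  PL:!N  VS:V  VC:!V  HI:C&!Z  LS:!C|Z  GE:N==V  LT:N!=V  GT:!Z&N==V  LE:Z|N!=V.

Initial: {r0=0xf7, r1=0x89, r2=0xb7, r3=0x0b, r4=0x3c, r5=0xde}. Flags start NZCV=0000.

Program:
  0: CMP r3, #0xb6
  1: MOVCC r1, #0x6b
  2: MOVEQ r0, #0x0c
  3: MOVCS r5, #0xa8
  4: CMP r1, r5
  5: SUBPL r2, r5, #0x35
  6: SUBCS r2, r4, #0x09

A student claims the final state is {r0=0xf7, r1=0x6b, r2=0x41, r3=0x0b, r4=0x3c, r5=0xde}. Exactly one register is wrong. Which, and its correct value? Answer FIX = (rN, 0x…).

FIX = (r2, 0xb7)

[0] flags=0000 → (cmp)
[1] flags=0000 CC?T → r1=0x6b
[2] flags=0000 EQ?F → skip
[3] flags=0000 CS?F → skip
[4] flags=1001 → (cmp)
[5] flags=1001 PL?F → skip
[6] flags=1001 CS?F → skip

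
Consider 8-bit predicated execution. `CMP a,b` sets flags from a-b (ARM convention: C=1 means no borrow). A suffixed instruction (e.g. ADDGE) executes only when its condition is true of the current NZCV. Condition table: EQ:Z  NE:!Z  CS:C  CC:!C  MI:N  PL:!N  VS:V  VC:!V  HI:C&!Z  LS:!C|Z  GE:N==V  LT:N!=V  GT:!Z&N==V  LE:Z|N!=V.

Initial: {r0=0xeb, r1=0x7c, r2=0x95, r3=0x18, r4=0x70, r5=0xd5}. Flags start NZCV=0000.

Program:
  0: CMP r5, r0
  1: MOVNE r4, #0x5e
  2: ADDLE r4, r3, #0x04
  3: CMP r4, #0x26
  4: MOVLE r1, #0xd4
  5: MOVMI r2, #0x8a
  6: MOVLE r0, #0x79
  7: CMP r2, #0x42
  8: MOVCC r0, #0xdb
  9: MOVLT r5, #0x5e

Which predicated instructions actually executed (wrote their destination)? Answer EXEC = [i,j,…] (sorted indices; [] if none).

EXEC = [1,2,4,5,6,9]

[0] flags=1000 → (cmp)
[1] flags=1000 NE?T → r4=0x5e
[2] flags=1000 LE?T → r4=0x1c
[3] flags=1000 → (cmp)
[4] flags=1000 LE?T → r1=0xd4
[5] flags=1000 MI?T → r2=0x8a
[6] flags=1000 LE?T → r0=0x79
[7] flags=0011 → (cmp)
[8] flags=0011 CC?F → skip
[9] flags=0011 LT?T → r5=0x5e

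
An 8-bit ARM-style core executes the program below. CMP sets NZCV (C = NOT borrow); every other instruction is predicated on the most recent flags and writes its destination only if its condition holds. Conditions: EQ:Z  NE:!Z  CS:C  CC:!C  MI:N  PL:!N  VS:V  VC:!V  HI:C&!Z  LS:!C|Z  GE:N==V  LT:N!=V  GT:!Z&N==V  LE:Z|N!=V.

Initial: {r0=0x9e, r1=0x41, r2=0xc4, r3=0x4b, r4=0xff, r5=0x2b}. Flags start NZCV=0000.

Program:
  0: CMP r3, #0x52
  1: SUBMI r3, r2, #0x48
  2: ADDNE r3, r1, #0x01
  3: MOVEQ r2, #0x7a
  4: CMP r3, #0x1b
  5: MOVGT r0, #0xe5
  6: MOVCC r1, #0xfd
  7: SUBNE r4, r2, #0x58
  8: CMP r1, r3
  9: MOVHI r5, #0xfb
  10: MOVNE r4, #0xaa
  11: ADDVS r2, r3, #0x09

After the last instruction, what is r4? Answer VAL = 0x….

VAL = 0xaa

[0] flags=1000 → (cmp)
[1] flags=1000 MI?T → r3=0x7c
[2] flags=1000 NE?T → r3=0x42
[3] flags=1000 EQ?F → skip
[4] flags=0010 → (cmp)
[5] flags=0010 GT?T → r0=0xe5
[6] flags=0010 CC?F → skip
[7] flags=0010 NE?T → r4=0x6c
[8] flags=1000 → (cmp)
[9] flags=1000 HI?F → skip
[10] flags=1000 NE?T → r4=0xaa
[11] flags=1000 VS?F → skip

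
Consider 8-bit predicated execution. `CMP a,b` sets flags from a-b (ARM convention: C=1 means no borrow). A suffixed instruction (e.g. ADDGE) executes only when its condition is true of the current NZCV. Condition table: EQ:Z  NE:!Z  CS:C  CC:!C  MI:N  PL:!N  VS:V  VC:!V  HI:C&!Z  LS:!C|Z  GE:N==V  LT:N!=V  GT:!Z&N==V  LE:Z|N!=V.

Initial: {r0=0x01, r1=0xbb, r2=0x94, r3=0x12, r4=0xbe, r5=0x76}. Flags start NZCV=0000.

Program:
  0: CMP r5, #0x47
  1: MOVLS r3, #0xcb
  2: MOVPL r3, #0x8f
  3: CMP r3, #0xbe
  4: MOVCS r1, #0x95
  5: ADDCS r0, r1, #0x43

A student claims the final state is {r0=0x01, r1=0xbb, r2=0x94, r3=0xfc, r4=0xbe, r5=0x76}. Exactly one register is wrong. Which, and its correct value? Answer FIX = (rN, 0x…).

FIX = (r3, 0x8f)

[0] flags=0010 → (cmp)
[1] flags=0010 LS?F → skip
[2] flags=0010 PL?T → r3=0x8f
[3] flags=1000 → (cmp)
[4] flags=1000 CS?F → skip
[5] flags=1000 CS?F → skip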